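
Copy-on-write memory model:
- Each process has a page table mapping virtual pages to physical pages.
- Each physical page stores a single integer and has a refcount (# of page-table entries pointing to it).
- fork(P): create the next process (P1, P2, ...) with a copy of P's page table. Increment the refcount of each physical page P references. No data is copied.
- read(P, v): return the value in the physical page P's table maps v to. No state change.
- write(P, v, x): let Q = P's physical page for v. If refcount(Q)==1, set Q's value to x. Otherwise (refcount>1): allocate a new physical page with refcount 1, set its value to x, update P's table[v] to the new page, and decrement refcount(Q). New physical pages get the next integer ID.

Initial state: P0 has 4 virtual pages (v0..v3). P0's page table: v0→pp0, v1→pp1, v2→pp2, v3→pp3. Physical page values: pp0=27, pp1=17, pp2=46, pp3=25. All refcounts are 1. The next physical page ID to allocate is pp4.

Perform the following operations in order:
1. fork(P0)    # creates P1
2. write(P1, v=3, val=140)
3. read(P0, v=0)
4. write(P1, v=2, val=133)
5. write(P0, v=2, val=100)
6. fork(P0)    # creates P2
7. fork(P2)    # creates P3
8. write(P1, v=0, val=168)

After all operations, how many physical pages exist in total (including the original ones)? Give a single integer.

Answer: 7

Derivation:
Op 1: fork(P0) -> P1. 4 ppages; refcounts: pp0:2 pp1:2 pp2:2 pp3:2
Op 2: write(P1, v3, 140). refcount(pp3)=2>1 -> COPY to pp4. 5 ppages; refcounts: pp0:2 pp1:2 pp2:2 pp3:1 pp4:1
Op 3: read(P0, v0) -> 27. No state change.
Op 4: write(P1, v2, 133). refcount(pp2)=2>1 -> COPY to pp5. 6 ppages; refcounts: pp0:2 pp1:2 pp2:1 pp3:1 pp4:1 pp5:1
Op 5: write(P0, v2, 100). refcount(pp2)=1 -> write in place. 6 ppages; refcounts: pp0:2 pp1:2 pp2:1 pp3:1 pp4:1 pp5:1
Op 6: fork(P0) -> P2. 6 ppages; refcounts: pp0:3 pp1:3 pp2:2 pp3:2 pp4:1 pp5:1
Op 7: fork(P2) -> P3. 6 ppages; refcounts: pp0:4 pp1:4 pp2:3 pp3:3 pp4:1 pp5:1
Op 8: write(P1, v0, 168). refcount(pp0)=4>1 -> COPY to pp6. 7 ppages; refcounts: pp0:3 pp1:4 pp2:3 pp3:3 pp4:1 pp5:1 pp6:1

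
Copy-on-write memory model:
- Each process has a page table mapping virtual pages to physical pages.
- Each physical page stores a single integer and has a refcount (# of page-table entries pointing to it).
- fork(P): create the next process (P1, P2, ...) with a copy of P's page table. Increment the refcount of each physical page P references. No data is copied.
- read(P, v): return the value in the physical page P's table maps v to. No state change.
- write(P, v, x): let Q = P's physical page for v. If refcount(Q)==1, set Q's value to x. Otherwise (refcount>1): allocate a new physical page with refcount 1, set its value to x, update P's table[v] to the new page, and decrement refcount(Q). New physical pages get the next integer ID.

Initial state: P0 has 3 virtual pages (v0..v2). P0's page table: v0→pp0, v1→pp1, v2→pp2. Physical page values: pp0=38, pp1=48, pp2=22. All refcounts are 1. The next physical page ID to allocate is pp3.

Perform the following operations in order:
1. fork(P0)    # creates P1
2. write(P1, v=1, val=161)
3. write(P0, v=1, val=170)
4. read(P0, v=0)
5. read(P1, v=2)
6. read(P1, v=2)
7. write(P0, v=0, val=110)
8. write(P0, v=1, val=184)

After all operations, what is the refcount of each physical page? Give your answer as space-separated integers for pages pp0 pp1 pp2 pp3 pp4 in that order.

Op 1: fork(P0) -> P1. 3 ppages; refcounts: pp0:2 pp1:2 pp2:2
Op 2: write(P1, v1, 161). refcount(pp1)=2>1 -> COPY to pp3. 4 ppages; refcounts: pp0:2 pp1:1 pp2:2 pp3:1
Op 3: write(P0, v1, 170). refcount(pp1)=1 -> write in place. 4 ppages; refcounts: pp0:2 pp1:1 pp2:2 pp3:1
Op 4: read(P0, v0) -> 38. No state change.
Op 5: read(P1, v2) -> 22. No state change.
Op 6: read(P1, v2) -> 22. No state change.
Op 7: write(P0, v0, 110). refcount(pp0)=2>1 -> COPY to pp4. 5 ppages; refcounts: pp0:1 pp1:1 pp2:2 pp3:1 pp4:1
Op 8: write(P0, v1, 184). refcount(pp1)=1 -> write in place. 5 ppages; refcounts: pp0:1 pp1:1 pp2:2 pp3:1 pp4:1

Answer: 1 1 2 1 1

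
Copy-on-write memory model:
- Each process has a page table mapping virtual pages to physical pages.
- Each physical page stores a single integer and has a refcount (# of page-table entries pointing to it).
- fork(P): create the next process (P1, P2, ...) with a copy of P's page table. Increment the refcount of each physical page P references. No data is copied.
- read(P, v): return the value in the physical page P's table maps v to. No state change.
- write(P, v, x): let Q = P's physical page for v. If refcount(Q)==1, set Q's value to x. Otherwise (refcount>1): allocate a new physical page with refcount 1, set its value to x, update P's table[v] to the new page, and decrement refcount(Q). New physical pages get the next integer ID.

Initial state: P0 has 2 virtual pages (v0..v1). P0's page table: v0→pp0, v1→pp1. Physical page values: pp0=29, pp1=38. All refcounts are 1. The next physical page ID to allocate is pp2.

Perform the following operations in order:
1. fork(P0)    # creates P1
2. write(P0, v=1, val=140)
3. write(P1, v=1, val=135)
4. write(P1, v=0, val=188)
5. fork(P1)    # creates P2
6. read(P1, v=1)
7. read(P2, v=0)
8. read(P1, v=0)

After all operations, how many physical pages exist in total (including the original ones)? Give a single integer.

Answer: 4

Derivation:
Op 1: fork(P0) -> P1. 2 ppages; refcounts: pp0:2 pp1:2
Op 2: write(P0, v1, 140). refcount(pp1)=2>1 -> COPY to pp2. 3 ppages; refcounts: pp0:2 pp1:1 pp2:1
Op 3: write(P1, v1, 135). refcount(pp1)=1 -> write in place. 3 ppages; refcounts: pp0:2 pp1:1 pp2:1
Op 4: write(P1, v0, 188). refcount(pp0)=2>1 -> COPY to pp3. 4 ppages; refcounts: pp0:1 pp1:1 pp2:1 pp3:1
Op 5: fork(P1) -> P2. 4 ppages; refcounts: pp0:1 pp1:2 pp2:1 pp3:2
Op 6: read(P1, v1) -> 135. No state change.
Op 7: read(P2, v0) -> 188. No state change.
Op 8: read(P1, v0) -> 188. No state change.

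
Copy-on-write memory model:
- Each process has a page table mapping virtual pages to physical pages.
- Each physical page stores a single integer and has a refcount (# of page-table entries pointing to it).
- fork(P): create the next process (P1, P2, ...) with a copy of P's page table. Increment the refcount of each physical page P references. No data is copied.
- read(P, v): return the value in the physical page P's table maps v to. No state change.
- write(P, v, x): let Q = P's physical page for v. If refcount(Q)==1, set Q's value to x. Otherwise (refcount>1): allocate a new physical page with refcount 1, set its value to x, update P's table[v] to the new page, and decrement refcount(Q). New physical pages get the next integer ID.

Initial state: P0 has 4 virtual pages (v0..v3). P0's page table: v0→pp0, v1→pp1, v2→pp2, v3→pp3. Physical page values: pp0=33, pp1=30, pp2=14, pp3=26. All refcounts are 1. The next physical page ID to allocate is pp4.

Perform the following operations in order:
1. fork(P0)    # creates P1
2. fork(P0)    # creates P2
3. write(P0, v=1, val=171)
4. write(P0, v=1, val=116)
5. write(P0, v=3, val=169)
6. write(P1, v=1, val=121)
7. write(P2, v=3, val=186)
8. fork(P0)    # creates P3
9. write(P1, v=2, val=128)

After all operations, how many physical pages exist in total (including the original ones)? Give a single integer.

Answer: 9

Derivation:
Op 1: fork(P0) -> P1. 4 ppages; refcounts: pp0:2 pp1:2 pp2:2 pp3:2
Op 2: fork(P0) -> P2. 4 ppages; refcounts: pp0:3 pp1:3 pp2:3 pp3:3
Op 3: write(P0, v1, 171). refcount(pp1)=3>1 -> COPY to pp4. 5 ppages; refcounts: pp0:3 pp1:2 pp2:3 pp3:3 pp4:1
Op 4: write(P0, v1, 116). refcount(pp4)=1 -> write in place. 5 ppages; refcounts: pp0:3 pp1:2 pp2:3 pp3:3 pp4:1
Op 5: write(P0, v3, 169). refcount(pp3)=3>1 -> COPY to pp5. 6 ppages; refcounts: pp0:3 pp1:2 pp2:3 pp3:2 pp4:1 pp5:1
Op 6: write(P1, v1, 121). refcount(pp1)=2>1 -> COPY to pp6. 7 ppages; refcounts: pp0:3 pp1:1 pp2:3 pp3:2 pp4:1 pp5:1 pp6:1
Op 7: write(P2, v3, 186). refcount(pp3)=2>1 -> COPY to pp7. 8 ppages; refcounts: pp0:3 pp1:1 pp2:3 pp3:1 pp4:1 pp5:1 pp6:1 pp7:1
Op 8: fork(P0) -> P3. 8 ppages; refcounts: pp0:4 pp1:1 pp2:4 pp3:1 pp4:2 pp5:2 pp6:1 pp7:1
Op 9: write(P1, v2, 128). refcount(pp2)=4>1 -> COPY to pp8. 9 ppages; refcounts: pp0:4 pp1:1 pp2:3 pp3:1 pp4:2 pp5:2 pp6:1 pp7:1 pp8:1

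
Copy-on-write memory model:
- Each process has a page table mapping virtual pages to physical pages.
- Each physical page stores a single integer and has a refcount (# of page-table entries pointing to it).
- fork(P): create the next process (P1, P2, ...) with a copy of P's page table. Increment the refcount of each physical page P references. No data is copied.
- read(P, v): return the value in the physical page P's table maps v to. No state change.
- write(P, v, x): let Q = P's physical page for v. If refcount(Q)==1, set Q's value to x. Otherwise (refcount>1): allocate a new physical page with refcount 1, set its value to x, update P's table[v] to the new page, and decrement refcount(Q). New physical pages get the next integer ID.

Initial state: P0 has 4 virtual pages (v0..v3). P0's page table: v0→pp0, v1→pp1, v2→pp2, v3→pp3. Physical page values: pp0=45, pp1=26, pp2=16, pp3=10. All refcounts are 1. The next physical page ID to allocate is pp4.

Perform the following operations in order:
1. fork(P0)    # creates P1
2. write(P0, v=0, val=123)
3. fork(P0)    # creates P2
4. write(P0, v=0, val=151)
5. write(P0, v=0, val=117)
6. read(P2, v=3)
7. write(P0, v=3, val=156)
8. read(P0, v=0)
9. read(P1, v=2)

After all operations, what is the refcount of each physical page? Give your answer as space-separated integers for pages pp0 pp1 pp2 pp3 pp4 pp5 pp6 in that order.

Op 1: fork(P0) -> P1. 4 ppages; refcounts: pp0:2 pp1:2 pp2:2 pp3:2
Op 2: write(P0, v0, 123). refcount(pp0)=2>1 -> COPY to pp4. 5 ppages; refcounts: pp0:1 pp1:2 pp2:2 pp3:2 pp4:1
Op 3: fork(P0) -> P2. 5 ppages; refcounts: pp0:1 pp1:3 pp2:3 pp3:3 pp4:2
Op 4: write(P0, v0, 151). refcount(pp4)=2>1 -> COPY to pp5. 6 ppages; refcounts: pp0:1 pp1:3 pp2:3 pp3:3 pp4:1 pp5:1
Op 5: write(P0, v0, 117). refcount(pp5)=1 -> write in place. 6 ppages; refcounts: pp0:1 pp1:3 pp2:3 pp3:3 pp4:1 pp5:1
Op 6: read(P2, v3) -> 10. No state change.
Op 7: write(P0, v3, 156). refcount(pp3)=3>1 -> COPY to pp6. 7 ppages; refcounts: pp0:1 pp1:3 pp2:3 pp3:2 pp4:1 pp5:1 pp6:1
Op 8: read(P0, v0) -> 117. No state change.
Op 9: read(P1, v2) -> 16. No state change.

Answer: 1 3 3 2 1 1 1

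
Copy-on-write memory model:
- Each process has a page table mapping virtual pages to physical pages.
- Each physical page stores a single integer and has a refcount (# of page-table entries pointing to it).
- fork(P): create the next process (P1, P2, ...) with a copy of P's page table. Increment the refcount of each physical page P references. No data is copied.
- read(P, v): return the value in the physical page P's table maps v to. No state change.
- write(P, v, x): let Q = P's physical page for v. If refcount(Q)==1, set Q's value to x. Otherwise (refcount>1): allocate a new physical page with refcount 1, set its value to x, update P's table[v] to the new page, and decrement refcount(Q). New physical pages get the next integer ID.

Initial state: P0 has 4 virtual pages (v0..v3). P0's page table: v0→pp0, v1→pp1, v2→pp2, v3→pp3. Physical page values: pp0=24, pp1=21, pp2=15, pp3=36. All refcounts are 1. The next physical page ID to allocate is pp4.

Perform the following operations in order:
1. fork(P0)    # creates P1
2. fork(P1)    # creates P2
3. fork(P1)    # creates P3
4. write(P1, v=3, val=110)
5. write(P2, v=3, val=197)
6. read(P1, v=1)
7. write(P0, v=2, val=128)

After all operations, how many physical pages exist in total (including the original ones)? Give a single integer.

Answer: 7

Derivation:
Op 1: fork(P0) -> P1. 4 ppages; refcounts: pp0:2 pp1:2 pp2:2 pp3:2
Op 2: fork(P1) -> P2. 4 ppages; refcounts: pp0:3 pp1:3 pp2:3 pp3:3
Op 3: fork(P1) -> P3. 4 ppages; refcounts: pp0:4 pp1:4 pp2:4 pp3:4
Op 4: write(P1, v3, 110). refcount(pp3)=4>1 -> COPY to pp4. 5 ppages; refcounts: pp0:4 pp1:4 pp2:4 pp3:3 pp4:1
Op 5: write(P2, v3, 197). refcount(pp3)=3>1 -> COPY to pp5. 6 ppages; refcounts: pp0:4 pp1:4 pp2:4 pp3:2 pp4:1 pp5:1
Op 6: read(P1, v1) -> 21. No state change.
Op 7: write(P0, v2, 128). refcount(pp2)=4>1 -> COPY to pp6. 7 ppages; refcounts: pp0:4 pp1:4 pp2:3 pp3:2 pp4:1 pp5:1 pp6:1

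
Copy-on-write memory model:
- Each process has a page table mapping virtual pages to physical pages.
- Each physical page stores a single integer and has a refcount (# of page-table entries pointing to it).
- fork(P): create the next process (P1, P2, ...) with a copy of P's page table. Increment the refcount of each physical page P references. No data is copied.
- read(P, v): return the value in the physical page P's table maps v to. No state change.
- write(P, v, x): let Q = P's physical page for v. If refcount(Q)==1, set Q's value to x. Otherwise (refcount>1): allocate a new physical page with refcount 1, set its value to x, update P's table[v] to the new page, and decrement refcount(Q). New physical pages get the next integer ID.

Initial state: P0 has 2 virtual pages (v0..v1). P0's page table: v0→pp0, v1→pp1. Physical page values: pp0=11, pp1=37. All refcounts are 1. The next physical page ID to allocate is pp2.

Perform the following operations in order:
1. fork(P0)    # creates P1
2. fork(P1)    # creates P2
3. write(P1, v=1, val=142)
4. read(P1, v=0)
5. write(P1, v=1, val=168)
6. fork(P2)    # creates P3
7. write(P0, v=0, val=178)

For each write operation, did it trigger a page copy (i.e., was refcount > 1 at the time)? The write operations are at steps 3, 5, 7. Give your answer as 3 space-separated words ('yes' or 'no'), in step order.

Op 1: fork(P0) -> P1. 2 ppages; refcounts: pp0:2 pp1:2
Op 2: fork(P1) -> P2. 2 ppages; refcounts: pp0:3 pp1:3
Op 3: write(P1, v1, 142). refcount(pp1)=3>1 -> COPY to pp2. 3 ppages; refcounts: pp0:3 pp1:2 pp2:1
Op 4: read(P1, v0) -> 11. No state change.
Op 5: write(P1, v1, 168). refcount(pp2)=1 -> write in place. 3 ppages; refcounts: pp0:3 pp1:2 pp2:1
Op 6: fork(P2) -> P3. 3 ppages; refcounts: pp0:4 pp1:3 pp2:1
Op 7: write(P0, v0, 178). refcount(pp0)=4>1 -> COPY to pp3. 4 ppages; refcounts: pp0:3 pp1:3 pp2:1 pp3:1

yes no yes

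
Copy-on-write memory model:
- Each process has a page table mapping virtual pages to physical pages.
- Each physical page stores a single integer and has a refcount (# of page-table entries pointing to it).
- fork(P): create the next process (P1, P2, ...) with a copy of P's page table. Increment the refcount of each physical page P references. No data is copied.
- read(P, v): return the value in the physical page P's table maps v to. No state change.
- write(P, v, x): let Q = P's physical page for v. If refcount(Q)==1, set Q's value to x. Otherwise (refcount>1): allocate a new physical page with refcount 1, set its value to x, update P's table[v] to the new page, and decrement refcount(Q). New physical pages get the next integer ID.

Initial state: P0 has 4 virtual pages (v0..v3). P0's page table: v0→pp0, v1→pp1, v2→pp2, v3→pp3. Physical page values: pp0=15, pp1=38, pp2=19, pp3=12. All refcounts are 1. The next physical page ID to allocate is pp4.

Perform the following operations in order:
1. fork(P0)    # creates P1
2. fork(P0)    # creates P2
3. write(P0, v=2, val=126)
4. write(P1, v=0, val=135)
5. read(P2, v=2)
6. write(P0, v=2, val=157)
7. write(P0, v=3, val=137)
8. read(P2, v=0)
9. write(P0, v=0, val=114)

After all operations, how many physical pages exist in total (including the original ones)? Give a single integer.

Op 1: fork(P0) -> P1. 4 ppages; refcounts: pp0:2 pp1:2 pp2:2 pp3:2
Op 2: fork(P0) -> P2. 4 ppages; refcounts: pp0:3 pp1:3 pp2:3 pp3:3
Op 3: write(P0, v2, 126). refcount(pp2)=3>1 -> COPY to pp4. 5 ppages; refcounts: pp0:3 pp1:3 pp2:2 pp3:3 pp4:1
Op 4: write(P1, v0, 135). refcount(pp0)=3>1 -> COPY to pp5. 6 ppages; refcounts: pp0:2 pp1:3 pp2:2 pp3:3 pp4:1 pp5:1
Op 5: read(P2, v2) -> 19. No state change.
Op 6: write(P0, v2, 157). refcount(pp4)=1 -> write in place. 6 ppages; refcounts: pp0:2 pp1:3 pp2:2 pp3:3 pp4:1 pp5:1
Op 7: write(P0, v3, 137). refcount(pp3)=3>1 -> COPY to pp6. 7 ppages; refcounts: pp0:2 pp1:3 pp2:2 pp3:2 pp4:1 pp5:1 pp6:1
Op 8: read(P2, v0) -> 15. No state change.
Op 9: write(P0, v0, 114). refcount(pp0)=2>1 -> COPY to pp7. 8 ppages; refcounts: pp0:1 pp1:3 pp2:2 pp3:2 pp4:1 pp5:1 pp6:1 pp7:1

Answer: 8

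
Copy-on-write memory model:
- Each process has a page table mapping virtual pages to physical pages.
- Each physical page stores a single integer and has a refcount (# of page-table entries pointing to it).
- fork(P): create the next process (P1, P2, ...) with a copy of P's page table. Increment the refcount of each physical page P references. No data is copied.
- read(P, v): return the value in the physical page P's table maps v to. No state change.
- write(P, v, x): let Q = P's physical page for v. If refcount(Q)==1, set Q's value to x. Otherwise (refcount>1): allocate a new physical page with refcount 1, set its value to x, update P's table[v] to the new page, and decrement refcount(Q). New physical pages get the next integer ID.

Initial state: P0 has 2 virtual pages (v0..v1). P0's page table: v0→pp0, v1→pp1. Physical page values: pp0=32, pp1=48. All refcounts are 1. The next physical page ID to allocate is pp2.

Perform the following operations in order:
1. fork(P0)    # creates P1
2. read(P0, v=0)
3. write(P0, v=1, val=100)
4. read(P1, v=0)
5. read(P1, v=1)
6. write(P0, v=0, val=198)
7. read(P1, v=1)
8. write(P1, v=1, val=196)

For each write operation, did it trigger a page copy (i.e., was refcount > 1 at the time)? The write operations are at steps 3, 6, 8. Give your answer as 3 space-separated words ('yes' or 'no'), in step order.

Op 1: fork(P0) -> P1. 2 ppages; refcounts: pp0:2 pp1:2
Op 2: read(P0, v0) -> 32. No state change.
Op 3: write(P0, v1, 100). refcount(pp1)=2>1 -> COPY to pp2. 3 ppages; refcounts: pp0:2 pp1:1 pp2:1
Op 4: read(P1, v0) -> 32. No state change.
Op 5: read(P1, v1) -> 48. No state change.
Op 6: write(P0, v0, 198). refcount(pp0)=2>1 -> COPY to pp3. 4 ppages; refcounts: pp0:1 pp1:1 pp2:1 pp3:1
Op 7: read(P1, v1) -> 48. No state change.
Op 8: write(P1, v1, 196). refcount(pp1)=1 -> write in place. 4 ppages; refcounts: pp0:1 pp1:1 pp2:1 pp3:1

yes yes no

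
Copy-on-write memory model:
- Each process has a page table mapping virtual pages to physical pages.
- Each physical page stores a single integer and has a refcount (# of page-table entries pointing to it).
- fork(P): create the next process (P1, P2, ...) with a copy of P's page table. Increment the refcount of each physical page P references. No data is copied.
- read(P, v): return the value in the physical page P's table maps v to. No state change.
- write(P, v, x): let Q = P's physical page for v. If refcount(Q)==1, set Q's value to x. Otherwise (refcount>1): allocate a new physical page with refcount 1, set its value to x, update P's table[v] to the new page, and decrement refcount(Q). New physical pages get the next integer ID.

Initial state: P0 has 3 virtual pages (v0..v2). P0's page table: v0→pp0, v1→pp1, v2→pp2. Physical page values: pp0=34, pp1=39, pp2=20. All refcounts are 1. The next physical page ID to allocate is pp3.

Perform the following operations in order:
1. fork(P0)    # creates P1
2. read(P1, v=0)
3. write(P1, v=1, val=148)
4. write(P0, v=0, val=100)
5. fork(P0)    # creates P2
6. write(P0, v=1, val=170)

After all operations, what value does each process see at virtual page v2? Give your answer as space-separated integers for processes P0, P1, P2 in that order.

Answer: 20 20 20

Derivation:
Op 1: fork(P0) -> P1. 3 ppages; refcounts: pp0:2 pp1:2 pp2:2
Op 2: read(P1, v0) -> 34. No state change.
Op 3: write(P1, v1, 148). refcount(pp1)=2>1 -> COPY to pp3. 4 ppages; refcounts: pp0:2 pp1:1 pp2:2 pp3:1
Op 4: write(P0, v0, 100). refcount(pp0)=2>1 -> COPY to pp4. 5 ppages; refcounts: pp0:1 pp1:1 pp2:2 pp3:1 pp4:1
Op 5: fork(P0) -> P2. 5 ppages; refcounts: pp0:1 pp1:2 pp2:3 pp3:1 pp4:2
Op 6: write(P0, v1, 170). refcount(pp1)=2>1 -> COPY to pp5. 6 ppages; refcounts: pp0:1 pp1:1 pp2:3 pp3:1 pp4:2 pp5:1
P0: v2 -> pp2 = 20
P1: v2 -> pp2 = 20
P2: v2 -> pp2 = 20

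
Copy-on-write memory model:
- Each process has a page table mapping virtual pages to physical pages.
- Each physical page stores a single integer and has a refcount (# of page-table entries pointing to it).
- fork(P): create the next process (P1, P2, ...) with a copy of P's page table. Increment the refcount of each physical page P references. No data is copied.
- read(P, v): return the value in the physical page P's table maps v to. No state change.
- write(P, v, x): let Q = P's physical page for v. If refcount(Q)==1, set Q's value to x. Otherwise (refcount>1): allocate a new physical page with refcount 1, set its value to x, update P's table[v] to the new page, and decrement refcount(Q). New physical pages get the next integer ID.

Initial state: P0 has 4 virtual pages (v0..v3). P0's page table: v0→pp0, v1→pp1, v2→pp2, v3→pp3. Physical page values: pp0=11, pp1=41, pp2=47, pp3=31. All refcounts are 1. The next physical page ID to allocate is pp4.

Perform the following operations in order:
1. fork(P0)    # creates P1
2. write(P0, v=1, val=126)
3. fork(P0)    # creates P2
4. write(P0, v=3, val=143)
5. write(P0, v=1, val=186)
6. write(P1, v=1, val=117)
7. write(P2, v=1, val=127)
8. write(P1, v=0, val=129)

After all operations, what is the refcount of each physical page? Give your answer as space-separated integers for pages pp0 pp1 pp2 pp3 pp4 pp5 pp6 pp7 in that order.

Op 1: fork(P0) -> P1. 4 ppages; refcounts: pp0:2 pp1:2 pp2:2 pp3:2
Op 2: write(P0, v1, 126). refcount(pp1)=2>1 -> COPY to pp4. 5 ppages; refcounts: pp0:2 pp1:1 pp2:2 pp3:2 pp4:1
Op 3: fork(P0) -> P2. 5 ppages; refcounts: pp0:3 pp1:1 pp2:3 pp3:3 pp4:2
Op 4: write(P0, v3, 143). refcount(pp3)=3>1 -> COPY to pp5. 6 ppages; refcounts: pp0:3 pp1:1 pp2:3 pp3:2 pp4:2 pp5:1
Op 5: write(P0, v1, 186). refcount(pp4)=2>1 -> COPY to pp6. 7 ppages; refcounts: pp0:3 pp1:1 pp2:3 pp3:2 pp4:1 pp5:1 pp6:1
Op 6: write(P1, v1, 117). refcount(pp1)=1 -> write in place. 7 ppages; refcounts: pp0:3 pp1:1 pp2:3 pp3:2 pp4:1 pp5:1 pp6:1
Op 7: write(P2, v1, 127). refcount(pp4)=1 -> write in place. 7 ppages; refcounts: pp0:3 pp1:1 pp2:3 pp3:2 pp4:1 pp5:1 pp6:1
Op 8: write(P1, v0, 129). refcount(pp0)=3>1 -> COPY to pp7. 8 ppages; refcounts: pp0:2 pp1:1 pp2:3 pp3:2 pp4:1 pp5:1 pp6:1 pp7:1

Answer: 2 1 3 2 1 1 1 1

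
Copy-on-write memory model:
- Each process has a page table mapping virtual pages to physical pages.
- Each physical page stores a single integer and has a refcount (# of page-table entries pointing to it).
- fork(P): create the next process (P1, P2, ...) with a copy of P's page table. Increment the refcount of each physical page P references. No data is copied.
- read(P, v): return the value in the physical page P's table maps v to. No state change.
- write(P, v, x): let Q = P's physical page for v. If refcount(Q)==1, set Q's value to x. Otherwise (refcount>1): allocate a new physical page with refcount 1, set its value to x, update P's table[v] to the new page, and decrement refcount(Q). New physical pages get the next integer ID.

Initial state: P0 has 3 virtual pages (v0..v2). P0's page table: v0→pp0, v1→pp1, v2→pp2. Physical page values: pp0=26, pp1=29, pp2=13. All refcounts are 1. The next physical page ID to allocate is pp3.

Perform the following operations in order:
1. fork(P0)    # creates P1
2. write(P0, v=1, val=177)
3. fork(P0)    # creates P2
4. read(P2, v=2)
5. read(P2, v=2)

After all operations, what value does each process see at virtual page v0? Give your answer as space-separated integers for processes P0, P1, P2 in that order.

Answer: 26 26 26

Derivation:
Op 1: fork(P0) -> P1. 3 ppages; refcounts: pp0:2 pp1:2 pp2:2
Op 2: write(P0, v1, 177). refcount(pp1)=2>1 -> COPY to pp3. 4 ppages; refcounts: pp0:2 pp1:1 pp2:2 pp3:1
Op 3: fork(P0) -> P2. 4 ppages; refcounts: pp0:3 pp1:1 pp2:3 pp3:2
Op 4: read(P2, v2) -> 13. No state change.
Op 5: read(P2, v2) -> 13. No state change.
P0: v0 -> pp0 = 26
P1: v0 -> pp0 = 26
P2: v0 -> pp0 = 26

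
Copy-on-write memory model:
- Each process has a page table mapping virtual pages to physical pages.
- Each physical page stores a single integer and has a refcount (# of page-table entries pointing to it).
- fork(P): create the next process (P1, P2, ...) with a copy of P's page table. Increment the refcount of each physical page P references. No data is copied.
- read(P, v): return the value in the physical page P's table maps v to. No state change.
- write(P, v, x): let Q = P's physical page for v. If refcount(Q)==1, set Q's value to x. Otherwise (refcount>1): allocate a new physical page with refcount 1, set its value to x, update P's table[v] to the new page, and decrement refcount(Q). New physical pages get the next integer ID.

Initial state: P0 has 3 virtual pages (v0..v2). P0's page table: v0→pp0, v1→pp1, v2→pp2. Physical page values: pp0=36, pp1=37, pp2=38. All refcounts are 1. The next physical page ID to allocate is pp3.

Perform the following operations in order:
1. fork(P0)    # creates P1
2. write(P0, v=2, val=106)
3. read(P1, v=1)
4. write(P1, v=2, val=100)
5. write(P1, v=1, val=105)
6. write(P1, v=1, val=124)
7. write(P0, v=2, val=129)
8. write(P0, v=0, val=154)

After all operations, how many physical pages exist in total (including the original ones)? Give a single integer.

Answer: 6

Derivation:
Op 1: fork(P0) -> P1. 3 ppages; refcounts: pp0:2 pp1:2 pp2:2
Op 2: write(P0, v2, 106). refcount(pp2)=2>1 -> COPY to pp3. 4 ppages; refcounts: pp0:2 pp1:2 pp2:1 pp3:1
Op 3: read(P1, v1) -> 37. No state change.
Op 4: write(P1, v2, 100). refcount(pp2)=1 -> write in place. 4 ppages; refcounts: pp0:2 pp1:2 pp2:1 pp3:1
Op 5: write(P1, v1, 105). refcount(pp1)=2>1 -> COPY to pp4. 5 ppages; refcounts: pp0:2 pp1:1 pp2:1 pp3:1 pp4:1
Op 6: write(P1, v1, 124). refcount(pp4)=1 -> write in place. 5 ppages; refcounts: pp0:2 pp1:1 pp2:1 pp3:1 pp4:1
Op 7: write(P0, v2, 129). refcount(pp3)=1 -> write in place. 5 ppages; refcounts: pp0:2 pp1:1 pp2:1 pp3:1 pp4:1
Op 8: write(P0, v0, 154). refcount(pp0)=2>1 -> COPY to pp5. 6 ppages; refcounts: pp0:1 pp1:1 pp2:1 pp3:1 pp4:1 pp5:1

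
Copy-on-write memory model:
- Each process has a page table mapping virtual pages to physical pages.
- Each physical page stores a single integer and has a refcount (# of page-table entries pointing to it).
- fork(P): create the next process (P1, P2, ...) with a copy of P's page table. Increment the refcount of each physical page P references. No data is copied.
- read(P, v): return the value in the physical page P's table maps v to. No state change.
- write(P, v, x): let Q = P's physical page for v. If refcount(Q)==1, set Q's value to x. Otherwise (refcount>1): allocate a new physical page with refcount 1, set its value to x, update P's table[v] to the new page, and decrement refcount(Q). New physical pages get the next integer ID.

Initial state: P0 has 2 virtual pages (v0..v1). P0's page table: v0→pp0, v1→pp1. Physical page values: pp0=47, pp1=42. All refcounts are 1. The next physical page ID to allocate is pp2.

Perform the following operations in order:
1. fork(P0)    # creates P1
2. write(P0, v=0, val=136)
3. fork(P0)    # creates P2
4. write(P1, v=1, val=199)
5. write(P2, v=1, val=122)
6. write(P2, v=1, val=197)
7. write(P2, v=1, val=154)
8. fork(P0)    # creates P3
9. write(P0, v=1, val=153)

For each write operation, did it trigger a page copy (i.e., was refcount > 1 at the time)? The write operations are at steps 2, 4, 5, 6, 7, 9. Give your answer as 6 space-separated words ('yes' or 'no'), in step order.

Op 1: fork(P0) -> P1. 2 ppages; refcounts: pp0:2 pp1:2
Op 2: write(P0, v0, 136). refcount(pp0)=2>1 -> COPY to pp2. 3 ppages; refcounts: pp0:1 pp1:2 pp2:1
Op 3: fork(P0) -> P2. 3 ppages; refcounts: pp0:1 pp1:3 pp2:2
Op 4: write(P1, v1, 199). refcount(pp1)=3>1 -> COPY to pp3. 4 ppages; refcounts: pp0:1 pp1:2 pp2:2 pp3:1
Op 5: write(P2, v1, 122). refcount(pp1)=2>1 -> COPY to pp4. 5 ppages; refcounts: pp0:1 pp1:1 pp2:2 pp3:1 pp4:1
Op 6: write(P2, v1, 197). refcount(pp4)=1 -> write in place. 5 ppages; refcounts: pp0:1 pp1:1 pp2:2 pp3:1 pp4:1
Op 7: write(P2, v1, 154). refcount(pp4)=1 -> write in place. 5 ppages; refcounts: pp0:1 pp1:1 pp2:2 pp3:1 pp4:1
Op 8: fork(P0) -> P3. 5 ppages; refcounts: pp0:1 pp1:2 pp2:3 pp3:1 pp4:1
Op 9: write(P0, v1, 153). refcount(pp1)=2>1 -> COPY to pp5. 6 ppages; refcounts: pp0:1 pp1:1 pp2:3 pp3:1 pp4:1 pp5:1

yes yes yes no no yes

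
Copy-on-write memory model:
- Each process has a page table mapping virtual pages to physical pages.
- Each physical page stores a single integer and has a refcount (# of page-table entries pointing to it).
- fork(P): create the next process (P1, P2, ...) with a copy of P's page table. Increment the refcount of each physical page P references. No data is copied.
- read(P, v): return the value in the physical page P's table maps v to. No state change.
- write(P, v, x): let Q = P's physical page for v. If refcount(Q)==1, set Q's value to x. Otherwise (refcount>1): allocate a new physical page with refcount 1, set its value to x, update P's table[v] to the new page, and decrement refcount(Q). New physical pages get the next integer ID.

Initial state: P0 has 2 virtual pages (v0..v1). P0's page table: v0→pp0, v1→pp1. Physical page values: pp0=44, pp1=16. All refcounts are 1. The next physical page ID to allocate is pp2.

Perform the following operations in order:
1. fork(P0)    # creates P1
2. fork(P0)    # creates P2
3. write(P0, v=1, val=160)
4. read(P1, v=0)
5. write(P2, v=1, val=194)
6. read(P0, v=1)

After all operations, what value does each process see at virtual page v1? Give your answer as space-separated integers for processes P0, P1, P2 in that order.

Answer: 160 16 194

Derivation:
Op 1: fork(P0) -> P1. 2 ppages; refcounts: pp0:2 pp1:2
Op 2: fork(P0) -> P2. 2 ppages; refcounts: pp0:3 pp1:3
Op 3: write(P0, v1, 160). refcount(pp1)=3>1 -> COPY to pp2. 3 ppages; refcounts: pp0:3 pp1:2 pp2:1
Op 4: read(P1, v0) -> 44. No state change.
Op 5: write(P2, v1, 194). refcount(pp1)=2>1 -> COPY to pp3. 4 ppages; refcounts: pp0:3 pp1:1 pp2:1 pp3:1
Op 6: read(P0, v1) -> 160. No state change.
P0: v1 -> pp2 = 160
P1: v1 -> pp1 = 16
P2: v1 -> pp3 = 194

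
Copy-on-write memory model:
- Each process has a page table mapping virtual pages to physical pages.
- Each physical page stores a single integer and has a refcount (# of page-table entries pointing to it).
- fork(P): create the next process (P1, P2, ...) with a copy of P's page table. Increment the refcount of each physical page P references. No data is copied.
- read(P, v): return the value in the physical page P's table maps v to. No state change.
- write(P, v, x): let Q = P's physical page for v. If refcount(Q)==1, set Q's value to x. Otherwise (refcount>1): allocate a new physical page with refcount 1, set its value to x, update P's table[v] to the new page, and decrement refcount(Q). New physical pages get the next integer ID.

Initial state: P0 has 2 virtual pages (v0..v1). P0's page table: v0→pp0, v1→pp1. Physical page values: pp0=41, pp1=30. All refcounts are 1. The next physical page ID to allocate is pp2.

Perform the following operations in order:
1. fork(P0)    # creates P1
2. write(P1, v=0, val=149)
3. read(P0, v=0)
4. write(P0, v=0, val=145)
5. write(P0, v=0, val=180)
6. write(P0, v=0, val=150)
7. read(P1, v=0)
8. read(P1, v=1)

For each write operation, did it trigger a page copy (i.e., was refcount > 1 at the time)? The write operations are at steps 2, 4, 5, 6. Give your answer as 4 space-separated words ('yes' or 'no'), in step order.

Op 1: fork(P0) -> P1. 2 ppages; refcounts: pp0:2 pp1:2
Op 2: write(P1, v0, 149). refcount(pp0)=2>1 -> COPY to pp2. 3 ppages; refcounts: pp0:1 pp1:2 pp2:1
Op 3: read(P0, v0) -> 41. No state change.
Op 4: write(P0, v0, 145). refcount(pp0)=1 -> write in place. 3 ppages; refcounts: pp0:1 pp1:2 pp2:1
Op 5: write(P0, v0, 180). refcount(pp0)=1 -> write in place. 3 ppages; refcounts: pp0:1 pp1:2 pp2:1
Op 6: write(P0, v0, 150). refcount(pp0)=1 -> write in place. 3 ppages; refcounts: pp0:1 pp1:2 pp2:1
Op 7: read(P1, v0) -> 149. No state change.
Op 8: read(P1, v1) -> 30. No state change.

yes no no no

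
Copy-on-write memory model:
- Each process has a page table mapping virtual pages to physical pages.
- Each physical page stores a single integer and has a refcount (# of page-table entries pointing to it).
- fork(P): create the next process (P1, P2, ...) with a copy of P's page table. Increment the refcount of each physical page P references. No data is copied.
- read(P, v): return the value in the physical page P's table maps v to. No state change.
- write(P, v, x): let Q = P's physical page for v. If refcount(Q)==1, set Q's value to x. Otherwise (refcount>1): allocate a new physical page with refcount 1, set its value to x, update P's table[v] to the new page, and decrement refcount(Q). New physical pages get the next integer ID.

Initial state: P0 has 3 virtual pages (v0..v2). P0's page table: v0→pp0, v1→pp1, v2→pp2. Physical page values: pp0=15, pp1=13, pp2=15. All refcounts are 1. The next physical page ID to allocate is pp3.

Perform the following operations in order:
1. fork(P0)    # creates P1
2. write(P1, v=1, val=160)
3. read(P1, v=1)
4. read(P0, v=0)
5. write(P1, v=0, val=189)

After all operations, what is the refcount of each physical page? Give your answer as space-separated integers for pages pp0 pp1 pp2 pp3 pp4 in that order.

Op 1: fork(P0) -> P1. 3 ppages; refcounts: pp0:2 pp1:2 pp2:2
Op 2: write(P1, v1, 160). refcount(pp1)=2>1 -> COPY to pp3. 4 ppages; refcounts: pp0:2 pp1:1 pp2:2 pp3:1
Op 3: read(P1, v1) -> 160. No state change.
Op 4: read(P0, v0) -> 15. No state change.
Op 5: write(P1, v0, 189). refcount(pp0)=2>1 -> COPY to pp4. 5 ppages; refcounts: pp0:1 pp1:1 pp2:2 pp3:1 pp4:1

Answer: 1 1 2 1 1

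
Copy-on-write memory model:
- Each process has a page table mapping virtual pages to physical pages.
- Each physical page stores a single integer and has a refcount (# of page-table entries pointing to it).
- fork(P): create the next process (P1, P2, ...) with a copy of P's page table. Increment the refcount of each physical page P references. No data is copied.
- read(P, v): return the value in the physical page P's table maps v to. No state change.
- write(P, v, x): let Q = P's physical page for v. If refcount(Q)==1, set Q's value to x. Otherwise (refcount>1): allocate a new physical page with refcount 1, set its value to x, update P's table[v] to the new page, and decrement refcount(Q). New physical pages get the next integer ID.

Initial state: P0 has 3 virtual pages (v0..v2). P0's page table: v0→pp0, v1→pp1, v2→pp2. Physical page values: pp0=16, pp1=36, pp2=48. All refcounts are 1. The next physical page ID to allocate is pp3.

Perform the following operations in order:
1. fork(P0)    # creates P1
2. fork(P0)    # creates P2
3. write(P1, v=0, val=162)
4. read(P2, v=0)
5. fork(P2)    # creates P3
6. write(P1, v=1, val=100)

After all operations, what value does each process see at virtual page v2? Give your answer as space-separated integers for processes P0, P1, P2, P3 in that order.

Answer: 48 48 48 48

Derivation:
Op 1: fork(P0) -> P1. 3 ppages; refcounts: pp0:2 pp1:2 pp2:2
Op 2: fork(P0) -> P2. 3 ppages; refcounts: pp0:3 pp1:3 pp2:3
Op 3: write(P1, v0, 162). refcount(pp0)=3>1 -> COPY to pp3. 4 ppages; refcounts: pp0:2 pp1:3 pp2:3 pp3:1
Op 4: read(P2, v0) -> 16. No state change.
Op 5: fork(P2) -> P3. 4 ppages; refcounts: pp0:3 pp1:4 pp2:4 pp3:1
Op 6: write(P1, v1, 100). refcount(pp1)=4>1 -> COPY to pp4. 5 ppages; refcounts: pp0:3 pp1:3 pp2:4 pp3:1 pp4:1
P0: v2 -> pp2 = 48
P1: v2 -> pp2 = 48
P2: v2 -> pp2 = 48
P3: v2 -> pp2 = 48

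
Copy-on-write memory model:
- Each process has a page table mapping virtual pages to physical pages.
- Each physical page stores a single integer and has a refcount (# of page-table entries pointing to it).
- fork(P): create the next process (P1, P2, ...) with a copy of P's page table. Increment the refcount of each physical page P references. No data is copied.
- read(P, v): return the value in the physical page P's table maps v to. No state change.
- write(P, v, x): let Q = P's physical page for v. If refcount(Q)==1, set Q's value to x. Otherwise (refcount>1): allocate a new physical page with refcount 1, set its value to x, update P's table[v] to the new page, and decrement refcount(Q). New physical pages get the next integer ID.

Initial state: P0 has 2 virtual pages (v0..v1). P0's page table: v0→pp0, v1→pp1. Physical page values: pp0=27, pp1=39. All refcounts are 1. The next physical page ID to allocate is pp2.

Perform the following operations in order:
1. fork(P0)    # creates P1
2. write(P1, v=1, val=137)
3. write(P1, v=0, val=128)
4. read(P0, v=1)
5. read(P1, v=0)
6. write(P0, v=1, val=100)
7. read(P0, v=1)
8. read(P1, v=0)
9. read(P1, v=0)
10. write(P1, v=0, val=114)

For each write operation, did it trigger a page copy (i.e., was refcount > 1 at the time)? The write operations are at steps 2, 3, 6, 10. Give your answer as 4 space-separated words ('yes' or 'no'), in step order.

Op 1: fork(P0) -> P1. 2 ppages; refcounts: pp0:2 pp1:2
Op 2: write(P1, v1, 137). refcount(pp1)=2>1 -> COPY to pp2. 3 ppages; refcounts: pp0:2 pp1:1 pp2:1
Op 3: write(P1, v0, 128). refcount(pp0)=2>1 -> COPY to pp3. 4 ppages; refcounts: pp0:1 pp1:1 pp2:1 pp3:1
Op 4: read(P0, v1) -> 39. No state change.
Op 5: read(P1, v0) -> 128. No state change.
Op 6: write(P0, v1, 100). refcount(pp1)=1 -> write in place. 4 ppages; refcounts: pp0:1 pp1:1 pp2:1 pp3:1
Op 7: read(P0, v1) -> 100. No state change.
Op 8: read(P1, v0) -> 128. No state change.
Op 9: read(P1, v0) -> 128. No state change.
Op 10: write(P1, v0, 114). refcount(pp3)=1 -> write in place. 4 ppages; refcounts: pp0:1 pp1:1 pp2:1 pp3:1

yes yes no no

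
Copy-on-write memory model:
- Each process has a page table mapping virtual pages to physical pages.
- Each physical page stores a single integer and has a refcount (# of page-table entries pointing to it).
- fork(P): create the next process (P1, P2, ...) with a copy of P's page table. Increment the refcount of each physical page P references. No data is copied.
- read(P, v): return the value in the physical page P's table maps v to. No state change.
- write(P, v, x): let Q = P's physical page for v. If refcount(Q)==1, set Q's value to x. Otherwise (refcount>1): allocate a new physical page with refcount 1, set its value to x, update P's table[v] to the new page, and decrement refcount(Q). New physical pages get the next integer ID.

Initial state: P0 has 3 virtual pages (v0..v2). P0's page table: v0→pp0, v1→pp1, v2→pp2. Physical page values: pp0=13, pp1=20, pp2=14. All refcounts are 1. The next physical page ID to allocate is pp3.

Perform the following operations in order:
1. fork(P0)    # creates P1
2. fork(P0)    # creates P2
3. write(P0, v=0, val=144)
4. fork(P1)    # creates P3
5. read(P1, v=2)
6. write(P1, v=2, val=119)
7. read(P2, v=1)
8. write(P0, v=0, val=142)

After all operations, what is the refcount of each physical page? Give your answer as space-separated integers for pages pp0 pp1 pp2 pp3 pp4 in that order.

Answer: 3 4 3 1 1

Derivation:
Op 1: fork(P0) -> P1. 3 ppages; refcounts: pp0:2 pp1:2 pp2:2
Op 2: fork(P0) -> P2. 3 ppages; refcounts: pp0:3 pp1:3 pp2:3
Op 3: write(P0, v0, 144). refcount(pp0)=3>1 -> COPY to pp3. 4 ppages; refcounts: pp0:2 pp1:3 pp2:3 pp3:1
Op 4: fork(P1) -> P3. 4 ppages; refcounts: pp0:3 pp1:4 pp2:4 pp3:1
Op 5: read(P1, v2) -> 14. No state change.
Op 6: write(P1, v2, 119). refcount(pp2)=4>1 -> COPY to pp4. 5 ppages; refcounts: pp0:3 pp1:4 pp2:3 pp3:1 pp4:1
Op 7: read(P2, v1) -> 20. No state change.
Op 8: write(P0, v0, 142). refcount(pp3)=1 -> write in place. 5 ppages; refcounts: pp0:3 pp1:4 pp2:3 pp3:1 pp4:1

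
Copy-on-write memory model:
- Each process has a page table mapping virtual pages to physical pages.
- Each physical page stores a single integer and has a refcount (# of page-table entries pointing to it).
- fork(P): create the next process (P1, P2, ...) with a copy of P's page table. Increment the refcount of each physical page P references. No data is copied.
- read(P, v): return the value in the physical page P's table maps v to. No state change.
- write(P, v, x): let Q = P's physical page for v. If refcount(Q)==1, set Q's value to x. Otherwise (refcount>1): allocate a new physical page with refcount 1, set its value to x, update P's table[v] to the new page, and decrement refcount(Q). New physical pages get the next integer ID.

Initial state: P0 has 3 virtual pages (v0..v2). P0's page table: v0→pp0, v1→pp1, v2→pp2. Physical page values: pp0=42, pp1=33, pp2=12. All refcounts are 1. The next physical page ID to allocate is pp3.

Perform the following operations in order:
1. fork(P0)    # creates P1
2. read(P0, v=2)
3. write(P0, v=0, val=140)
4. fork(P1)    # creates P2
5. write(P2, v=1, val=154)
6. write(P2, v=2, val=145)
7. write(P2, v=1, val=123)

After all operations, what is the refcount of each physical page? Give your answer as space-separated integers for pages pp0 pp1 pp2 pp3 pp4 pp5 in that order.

Op 1: fork(P0) -> P1. 3 ppages; refcounts: pp0:2 pp1:2 pp2:2
Op 2: read(P0, v2) -> 12. No state change.
Op 3: write(P0, v0, 140). refcount(pp0)=2>1 -> COPY to pp3. 4 ppages; refcounts: pp0:1 pp1:2 pp2:2 pp3:1
Op 4: fork(P1) -> P2. 4 ppages; refcounts: pp0:2 pp1:3 pp2:3 pp3:1
Op 5: write(P2, v1, 154). refcount(pp1)=3>1 -> COPY to pp4. 5 ppages; refcounts: pp0:2 pp1:2 pp2:3 pp3:1 pp4:1
Op 6: write(P2, v2, 145). refcount(pp2)=3>1 -> COPY to pp5. 6 ppages; refcounts: pp0:2 pp1:2 pp2:2 pp3:1 pp4:1 pp5:1
Op 7: write(P2, v1, 123). refcount(pp4)=1 -> write in place. 6 ppages; refcounts: pp0:2 pp1:2 pp2:2 pp3:1 pp4:1 pp5:1

Answer: 2 2 2 1 1 1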